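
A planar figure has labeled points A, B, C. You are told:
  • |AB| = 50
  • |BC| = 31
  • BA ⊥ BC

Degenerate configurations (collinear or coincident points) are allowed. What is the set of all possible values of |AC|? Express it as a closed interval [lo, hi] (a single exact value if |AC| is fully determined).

|AC| = √(3461)  (≈ 58.8303)

|AB| ∈ {50}
|BC| ∈ {31}
|AC| ∈ {√(3461)}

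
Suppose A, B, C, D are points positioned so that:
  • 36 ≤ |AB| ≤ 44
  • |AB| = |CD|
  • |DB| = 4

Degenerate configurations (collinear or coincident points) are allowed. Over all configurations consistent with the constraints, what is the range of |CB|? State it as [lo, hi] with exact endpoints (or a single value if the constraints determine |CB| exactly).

|CB| ∈ [32, 48]  (≈ [32.0000, 48.0000])

|AB| ∈ [36, 44]
|BD| ∈ {4}
|CD| ∈ [36, 44]
|AD| ∈ [32, 48]
|BC| ∈ [32, 48]
|AC| ∈ [0, 92]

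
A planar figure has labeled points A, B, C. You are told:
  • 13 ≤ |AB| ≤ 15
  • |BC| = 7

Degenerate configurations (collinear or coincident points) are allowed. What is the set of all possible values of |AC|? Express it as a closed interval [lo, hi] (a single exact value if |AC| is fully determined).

|AC| ∈ [6, 22]  (≈ [6.0000, 22.0000])

|AB| ∈ [13, 15]
|BC| ∈ {7}
|AC| ∈ [6, 22]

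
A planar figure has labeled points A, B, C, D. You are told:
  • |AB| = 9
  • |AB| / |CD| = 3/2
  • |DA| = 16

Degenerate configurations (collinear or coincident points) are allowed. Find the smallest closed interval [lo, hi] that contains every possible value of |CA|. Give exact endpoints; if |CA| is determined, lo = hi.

|AB| ∈ {9}
|AD| ∈ {16}
|CD| ∈ {6}
|BD| ∈ [7, 25]
|AC| ∈ [10, 22]
|BC| ∈ [1, 31]

|CA| ∈ [10, 22]  (≈ [10.0000, 22.0000])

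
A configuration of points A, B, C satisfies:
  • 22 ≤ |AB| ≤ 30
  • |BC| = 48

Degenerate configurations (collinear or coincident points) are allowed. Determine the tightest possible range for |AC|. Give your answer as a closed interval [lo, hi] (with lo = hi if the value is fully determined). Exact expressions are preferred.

|AB| ∈ [22, 30]
|BC| ∈ {48}
|AC| ∈ [18, 78]

|AC| ∈ [18, 78]  (≈ [18.0000, 78.0000])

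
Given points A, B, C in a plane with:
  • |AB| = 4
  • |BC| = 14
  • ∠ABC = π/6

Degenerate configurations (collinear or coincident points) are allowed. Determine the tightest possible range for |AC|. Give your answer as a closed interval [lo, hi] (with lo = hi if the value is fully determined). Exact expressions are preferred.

|AC| = 2·√(53 - 14·√(3))  (≈ 10.7240)

|AB| ∈ {4}
|BC| ∈ {14}
|AC| ∈ {2·√(53 - 14·√(3))}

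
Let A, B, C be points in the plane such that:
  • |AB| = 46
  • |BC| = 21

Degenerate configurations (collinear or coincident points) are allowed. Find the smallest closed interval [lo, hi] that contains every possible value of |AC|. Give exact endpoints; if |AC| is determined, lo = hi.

|AC| ∈ [25, 67]  (≈ [25.0000, 67.0000])

|AB| ∈ {46}
|BC| ∈ {21}
|AC| ∈ [25, 67]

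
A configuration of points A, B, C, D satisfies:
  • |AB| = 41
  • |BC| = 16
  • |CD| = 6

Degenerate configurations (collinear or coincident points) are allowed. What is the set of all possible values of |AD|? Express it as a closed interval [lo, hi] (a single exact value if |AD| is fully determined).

|AB| ∈ {41}
|BC| ∈ {16}
|CD| ∈ {6}
|AC| ∈ [25, 57]
|BD| ∈ [10, 22]
|AD| ∈ [19, 63]

|AD| ∈ [19, 63]  (≈ [19.0000, 63.0000])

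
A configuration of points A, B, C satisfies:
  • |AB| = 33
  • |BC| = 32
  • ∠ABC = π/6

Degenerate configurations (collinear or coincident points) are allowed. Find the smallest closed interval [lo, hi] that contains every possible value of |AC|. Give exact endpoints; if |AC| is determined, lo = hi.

|AB| ∈ {33}
|BC| ∈ {32}
|AC| ∈ {√(2113 - 1056·√(3))}

|AC| = √(2113 - 1056·√(3))  (≈ 16.8509)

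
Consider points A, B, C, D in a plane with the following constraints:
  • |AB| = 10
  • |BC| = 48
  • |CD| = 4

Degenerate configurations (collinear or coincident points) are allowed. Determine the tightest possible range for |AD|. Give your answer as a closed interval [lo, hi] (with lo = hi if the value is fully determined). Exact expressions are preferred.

|AD| ∈ [34, 62]  (≈ [34.0000, 62.0000])

|AB| ∈ {10}
|BC| ∈ {48}
|CD| ∈ {4}
|AC| ∈ [38, 58]
|BD| ∈ [44, 52]
|AD| ∈ [34, 62]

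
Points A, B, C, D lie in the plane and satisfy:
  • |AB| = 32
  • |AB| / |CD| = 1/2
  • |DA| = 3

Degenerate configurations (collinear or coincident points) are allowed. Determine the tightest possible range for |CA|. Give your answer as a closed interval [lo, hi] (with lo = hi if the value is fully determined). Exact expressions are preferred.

|AB| ∈ {32}
|AD| ∈ {3}
|CD| ∈ {64}
|BD| ∈ [29, 35]
|AC| ∈ [61, 67]
|BC| ∈ [29, 99]

|CA| ∈ [61, 67]  (≈ [61.0000, 67.0000])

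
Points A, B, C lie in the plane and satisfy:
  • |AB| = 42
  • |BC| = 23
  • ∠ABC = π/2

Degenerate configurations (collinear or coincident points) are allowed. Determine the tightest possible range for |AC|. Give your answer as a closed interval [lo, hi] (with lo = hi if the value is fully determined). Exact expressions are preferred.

|AC| = √(2293)  (≈ 47.8853)

|AB| ∈ {42}
|BC| ∈ {23}
|AC| ∈ {√(2293)}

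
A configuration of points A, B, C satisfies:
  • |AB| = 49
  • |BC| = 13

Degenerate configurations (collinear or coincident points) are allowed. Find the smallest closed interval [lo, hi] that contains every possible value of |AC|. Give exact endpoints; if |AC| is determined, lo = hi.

|AB| ∈ {49}
|BC| ∈ {13}
|AC| ∈ [36, 62]

|AC| ∈ [36, 62]  (≈ [36.0000, 62.0000])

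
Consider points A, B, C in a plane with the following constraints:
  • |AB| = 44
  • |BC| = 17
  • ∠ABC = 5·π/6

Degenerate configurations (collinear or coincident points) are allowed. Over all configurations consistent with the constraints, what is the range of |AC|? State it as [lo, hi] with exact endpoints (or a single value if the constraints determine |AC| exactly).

|AC| = √(748·√(3) + 2225)  (≈ 59.3344)

|AB| ∈ {44}
|BC| ∈ {17}
|AC| ∈ {√(748·√(3) + 2225)}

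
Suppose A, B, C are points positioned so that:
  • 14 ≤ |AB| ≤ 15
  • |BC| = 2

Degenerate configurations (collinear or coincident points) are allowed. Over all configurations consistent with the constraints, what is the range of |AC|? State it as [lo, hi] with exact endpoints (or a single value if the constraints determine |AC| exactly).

|AC| ∈ [12, 17]  (≈ [12.0000, 17.0000])

|AB| ∈ [14, 15]
|BC| ∈ {2}
|AC| ∈ [12, 17]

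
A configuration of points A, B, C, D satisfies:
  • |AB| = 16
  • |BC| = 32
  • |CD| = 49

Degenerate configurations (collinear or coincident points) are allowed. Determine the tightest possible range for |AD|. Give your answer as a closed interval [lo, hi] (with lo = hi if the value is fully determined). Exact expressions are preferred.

|AD| ∈ [1, 97]  (≈ [1.0000, 97.0000])

|AB| ∈ {16}
|BC| ∈ {32}
|CD| ∈ {49}
|AC| ∈ [16, 48]
|BD| ∈ [17, 81]
|AD| ∈ [1, 97]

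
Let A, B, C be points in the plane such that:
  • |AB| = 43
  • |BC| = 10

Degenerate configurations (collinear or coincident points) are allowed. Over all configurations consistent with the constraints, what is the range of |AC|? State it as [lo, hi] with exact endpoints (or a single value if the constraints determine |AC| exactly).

|AB| ∈ {43}
|BC| ∈ {10}
|AC| ∈ [33, 53]

|AC| ∈ [33, 53]  (≈ [33.0000, 53.0000])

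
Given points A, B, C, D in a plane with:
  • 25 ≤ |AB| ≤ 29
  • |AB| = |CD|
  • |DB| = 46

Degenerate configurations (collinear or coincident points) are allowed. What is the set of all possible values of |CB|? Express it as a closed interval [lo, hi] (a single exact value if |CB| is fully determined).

|CB| ∈ [17, 75]  (≈ [17.0000, 75.0000])

|AB| ∈ [25, 29]
|BD| ∈ {46}
|CD| ∈ [25, 29]
|AD| ∈ [17, 75]
|BC| ∈ [17, 75]
|AC| ∈ [0, 104]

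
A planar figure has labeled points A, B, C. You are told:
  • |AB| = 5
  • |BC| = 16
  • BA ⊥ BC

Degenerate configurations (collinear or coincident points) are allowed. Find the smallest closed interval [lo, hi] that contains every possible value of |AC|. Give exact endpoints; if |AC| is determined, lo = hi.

|AB| ∈ {5}
|BC| ∈ {16}
|AC| ∈ {√(281)}

|AC| = √(281)  (≈ 16.7631)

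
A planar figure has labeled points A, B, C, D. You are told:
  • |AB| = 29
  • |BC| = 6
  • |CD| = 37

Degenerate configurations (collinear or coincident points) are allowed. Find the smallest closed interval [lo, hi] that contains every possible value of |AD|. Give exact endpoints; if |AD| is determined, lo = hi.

|AB| ∈ {29}
|BC| ∈ {6}
|CD| ∈ {37}
|AC| ∈ [23, 35]
|BD| ∈ [31, 43]
|AD| ∈ [2, 72]

|AD| ∈ [2, 72]  (≈ [2.0000, 72.0000])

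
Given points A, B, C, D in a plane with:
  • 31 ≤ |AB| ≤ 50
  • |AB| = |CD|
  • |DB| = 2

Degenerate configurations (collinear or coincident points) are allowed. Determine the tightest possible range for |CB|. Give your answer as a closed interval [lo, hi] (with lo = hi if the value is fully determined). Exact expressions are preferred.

|AB| ∈ [31, 50]
|BD| ∈ {2}
|CD| ∈ [31, 50]
|AD| ∈ [29, 52]
|BC| ∈ [29, 52]
|AC| ∈ [0, 102]

|CB| ∈ [29, 52]  (≈ [29.0000, 52.0000])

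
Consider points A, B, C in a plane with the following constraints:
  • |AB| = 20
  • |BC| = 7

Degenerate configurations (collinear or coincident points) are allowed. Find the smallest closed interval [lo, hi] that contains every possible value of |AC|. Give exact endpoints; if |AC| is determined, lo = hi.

|AC| ∈ [13, 27]  (≈ [13.0000, 27.0000])

|AB| ∈ {20}
|BC| ∈ {7}
|AC| ∈ [13, 27]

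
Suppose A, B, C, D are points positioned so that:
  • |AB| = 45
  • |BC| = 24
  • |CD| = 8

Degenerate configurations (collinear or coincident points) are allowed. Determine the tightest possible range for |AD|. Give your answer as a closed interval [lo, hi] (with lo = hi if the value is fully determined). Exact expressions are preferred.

|AB| ∈ {45}
|BC| ∈ {24}
|CD| ∈ {8}
|AC| ∈ [21, 69]
|BD| ∈ [16, 32]
|AD| ∈ [13, 77]

|AD| ∈ [13, 77]  (≈ [13.0000, 77.0000])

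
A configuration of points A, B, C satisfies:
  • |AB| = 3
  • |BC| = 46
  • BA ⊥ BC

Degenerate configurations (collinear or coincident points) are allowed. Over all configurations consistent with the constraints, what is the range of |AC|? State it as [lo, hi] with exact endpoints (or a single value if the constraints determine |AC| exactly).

|AC| = 5·√(85)  (≈ 46.0977)

|AB| ∈ {3}
|BC| ∈ {46}
|AC| ∈ {5·√(85)}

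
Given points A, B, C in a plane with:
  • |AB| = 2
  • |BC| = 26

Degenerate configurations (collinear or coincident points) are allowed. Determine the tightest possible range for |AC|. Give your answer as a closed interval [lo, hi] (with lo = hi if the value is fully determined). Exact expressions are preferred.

|AB| ∈ {2}
|BC| ∈ {26}
|AC| ∈ [24, 28]

|AC| ∈ [24, 28]  (≈ [24.0000, 28.0000])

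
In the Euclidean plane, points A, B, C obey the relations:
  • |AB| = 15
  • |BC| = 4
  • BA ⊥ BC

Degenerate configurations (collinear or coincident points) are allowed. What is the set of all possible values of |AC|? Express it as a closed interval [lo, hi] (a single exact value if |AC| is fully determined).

|AC| = √(241)  (≈ 15.5242)

|AB| ∈ {15}
|BC| ∈ {4}
|AC| ∈ {√(241)}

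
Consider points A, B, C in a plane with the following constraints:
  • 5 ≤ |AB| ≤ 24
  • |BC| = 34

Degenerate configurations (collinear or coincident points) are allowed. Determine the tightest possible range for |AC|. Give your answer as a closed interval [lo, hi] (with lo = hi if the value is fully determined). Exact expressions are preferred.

|AC| ∈ [10, 58]  (≈ [10.0000, 58.0000])

|AB| ∈ [5, 24]
|BC| ∈ {34}
|AC| ∈ [10, 58]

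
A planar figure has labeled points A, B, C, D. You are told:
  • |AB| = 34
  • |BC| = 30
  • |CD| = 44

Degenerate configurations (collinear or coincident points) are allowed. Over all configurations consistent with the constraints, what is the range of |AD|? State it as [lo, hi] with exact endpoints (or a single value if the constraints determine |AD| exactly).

|AB| ∈ {34}
|BC| ∈ {30}
|CD| ∈ {44}
|AC| ∈ [4, 64]
|BD| ∈ [14, 74]
|AD| ∈ [0, 108]

|AD| ∈ [0, 108]  (≈ [0.0000, 108.0000])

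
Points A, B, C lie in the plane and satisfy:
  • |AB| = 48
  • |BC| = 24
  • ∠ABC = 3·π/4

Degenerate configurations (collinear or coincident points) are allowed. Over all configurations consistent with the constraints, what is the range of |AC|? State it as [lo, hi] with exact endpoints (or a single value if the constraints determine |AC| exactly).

|AB| ∈ {48}
|BC| ∈ {24}
|AC| ∈ {24·√(2·√(2) + 5)}

|AC| = 24·√(2·√(2) + 5)  (≈ 67.1504)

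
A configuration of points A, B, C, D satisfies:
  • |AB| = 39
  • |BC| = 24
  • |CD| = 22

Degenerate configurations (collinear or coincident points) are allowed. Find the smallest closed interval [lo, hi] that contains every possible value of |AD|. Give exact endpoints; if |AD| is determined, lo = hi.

|AB| ∈ {39}
|BC| ∈ {24}
|CD| ∈ {22}
|AC| ∈ [15, 63]
|BD| ∈ [2, 46]
|AD| ∈ [0, 85]

|AD| ∈ [0, 85]  (≈ [0.0000, 85.0000])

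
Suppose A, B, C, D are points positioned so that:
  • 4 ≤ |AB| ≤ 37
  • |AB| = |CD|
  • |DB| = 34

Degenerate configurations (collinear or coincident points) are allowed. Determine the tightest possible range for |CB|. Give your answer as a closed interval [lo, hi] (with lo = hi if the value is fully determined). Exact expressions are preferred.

|AB| ∈ [4, 37]
|BD| ∈ {34}
|CD| ∈ [4, 37]
|AD| ∈ [0, 71]
|BC| ∈ [0, 71]
|AC| ∈ [0, 108]

|CB| ∈ [0, 71]  (≈ [0.0000, 71.0000])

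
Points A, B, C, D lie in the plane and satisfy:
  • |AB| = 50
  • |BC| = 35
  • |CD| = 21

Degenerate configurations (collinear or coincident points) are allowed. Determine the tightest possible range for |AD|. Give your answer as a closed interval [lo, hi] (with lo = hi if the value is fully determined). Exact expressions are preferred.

|AD| ∈ [0, 106]  (≈ [0.0000, 106.0000])

|AB| ∈ {50}
|BC| ∈ {35}
|CD| ∈ {21}
|AC| ∈ [15, 85]
|BD| ∈ [14, 56]
|AD| ∈ [0, 106]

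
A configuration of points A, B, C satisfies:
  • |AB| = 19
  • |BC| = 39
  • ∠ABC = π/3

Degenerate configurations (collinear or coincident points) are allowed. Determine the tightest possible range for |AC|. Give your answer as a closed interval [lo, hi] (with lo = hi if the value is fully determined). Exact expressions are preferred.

|AC| = √(1141)  (≈ 33.7787)

|AB| ∈ {19}
|BC| ∈ {39}
|AC| ∈ {√(1141)}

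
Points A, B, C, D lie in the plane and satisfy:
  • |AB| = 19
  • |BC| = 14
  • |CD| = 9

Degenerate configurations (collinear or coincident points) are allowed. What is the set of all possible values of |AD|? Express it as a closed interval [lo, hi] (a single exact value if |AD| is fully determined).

|AD| ∈ [0, 42]  (≈ [0.0000, 42.0000])

|AB| ∈ {19}
|BC| ∈ {14}
|CD| ∈ {9}
|AC| ∈ [5, 33]
|BD| ∈ [5, 23]
|AD| ∈ [0, 42]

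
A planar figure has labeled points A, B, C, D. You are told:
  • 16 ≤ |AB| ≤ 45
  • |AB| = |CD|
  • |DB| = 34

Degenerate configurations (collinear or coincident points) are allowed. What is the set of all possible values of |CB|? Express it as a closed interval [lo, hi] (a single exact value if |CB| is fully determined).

|AB| ∈ [16, 45]
|BD| ∈ {34}
|CD| ∈ [16, 45]
|AD| ∈ [0, 79]
|BC| ∈ [0, 79]
|AC| ∈ [0, 124]

|CB| ∈ [0, 79]  (≈ [0.0000, 79.0000])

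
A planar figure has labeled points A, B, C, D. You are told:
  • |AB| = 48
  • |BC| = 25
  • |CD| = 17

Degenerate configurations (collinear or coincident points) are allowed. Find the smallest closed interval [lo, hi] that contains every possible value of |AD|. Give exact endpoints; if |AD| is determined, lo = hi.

|AB| ∈ {48}
|BC| ∈ {25}
|CD| ∈ {17}
|AC| ∈ [23, 73]
|BD| ∈ [8, 42]
|AD| ∈ [6, 90]

|AD| ∈ [6, 90]  (≈ [6.0000, 90.0000])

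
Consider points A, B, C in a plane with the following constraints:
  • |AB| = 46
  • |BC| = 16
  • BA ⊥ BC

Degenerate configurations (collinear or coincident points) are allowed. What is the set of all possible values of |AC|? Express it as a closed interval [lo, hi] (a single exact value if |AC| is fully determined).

|AC| = 2·√(593)  (≈ 48.7032)

|AB| ∈ {46}
|BC| ∈ {16}
|AC| ∈ {2·√(593)}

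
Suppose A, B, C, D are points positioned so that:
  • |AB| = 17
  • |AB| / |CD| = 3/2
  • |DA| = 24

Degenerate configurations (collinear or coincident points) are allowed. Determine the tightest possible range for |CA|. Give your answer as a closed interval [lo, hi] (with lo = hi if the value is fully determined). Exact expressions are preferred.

|CA| ∈ [38/3, 106/3]  (≈ [12.6667, 35.3333])

|AB| ∈ {17}
|AD| ∈ {24}
|CD| ∈ {34/3}
|BD| ∈ [7, 41]
|AC| ∈ [38/3, 106/3]
|BC| ∈ [0, 157/3]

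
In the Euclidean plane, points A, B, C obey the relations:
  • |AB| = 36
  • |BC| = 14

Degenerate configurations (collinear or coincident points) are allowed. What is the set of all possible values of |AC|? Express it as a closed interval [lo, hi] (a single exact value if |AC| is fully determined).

|AC| ∈ [22, 50]  (≈ [22.0000, 50.0000])

|AB| ∈ {36}
|BC| ∈ {14}
|AC| ∈ [22, 50]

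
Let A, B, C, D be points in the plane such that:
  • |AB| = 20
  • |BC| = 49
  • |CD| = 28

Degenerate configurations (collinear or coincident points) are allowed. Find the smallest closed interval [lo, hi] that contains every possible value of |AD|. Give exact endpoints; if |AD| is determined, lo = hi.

|AD| ∈ [1, 97]  (≈ [1.0000, 97.0000])

|AB| ∈ {20}
|BC| ∈ {49}
|CD| ∈ {28}
|AC| ∈ [29, 69]
|BD| ∈ [21, 77]
|AD| ∈ [1, 97]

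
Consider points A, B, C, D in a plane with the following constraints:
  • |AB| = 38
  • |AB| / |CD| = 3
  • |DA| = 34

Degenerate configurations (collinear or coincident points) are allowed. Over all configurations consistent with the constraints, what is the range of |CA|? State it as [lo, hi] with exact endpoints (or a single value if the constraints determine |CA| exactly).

|AB| ∈ {38}
|AD| ∈ {34}
|CD| ∈ {38/3}
|BD| ∈ [4, 72]
|AC| ∈ [64/3, 140/3]
|BC| ∈ [0, 254/3]

|CA| ∈ [64/3, 140/3]  (≈ [21.3333, 46.6667])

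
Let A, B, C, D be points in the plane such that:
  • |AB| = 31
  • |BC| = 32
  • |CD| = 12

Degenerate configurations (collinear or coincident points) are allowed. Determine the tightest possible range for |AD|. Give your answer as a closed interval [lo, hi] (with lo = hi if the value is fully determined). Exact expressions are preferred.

|AD| ∈ [0, 75]  (≈ [0.0000, 75.0000])

|AB| ∈ {31}
|BC| ∈ {32}
|CD| ∈ {12}
|AC| ∈ [1, 63]
|BD| ∈ [20, 44]
|AD| ∈ [0, 75]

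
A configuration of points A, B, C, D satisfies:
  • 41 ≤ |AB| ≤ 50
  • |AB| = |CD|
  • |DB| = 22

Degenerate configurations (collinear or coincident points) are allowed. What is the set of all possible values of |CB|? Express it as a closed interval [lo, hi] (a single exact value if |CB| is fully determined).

|AB| ∈ [41, 50]
|BD| ∈ {22}
|CD| ∈ [41, 50]
|AD| ∈ [19, 72]
|BC| ∈ [19, 72]
|AC| ∈ [0, 122]

|CB| ∈ [19, 72]  (≈ [19.0000, 72.0000])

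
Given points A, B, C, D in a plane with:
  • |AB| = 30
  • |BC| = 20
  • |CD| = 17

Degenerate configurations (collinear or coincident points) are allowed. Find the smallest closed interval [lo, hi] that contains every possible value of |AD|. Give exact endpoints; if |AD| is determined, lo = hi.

|AB| ∈ {30}
|BC| ∈ {20}
|CD| ∈ {17}
|AC| ∈ [10, 50]
|BD| ∈ [3, 37]
|AD| ∈ [0, 67]

|AD| ∈ [0, 67]  (≈ [0.0000, 67.0000])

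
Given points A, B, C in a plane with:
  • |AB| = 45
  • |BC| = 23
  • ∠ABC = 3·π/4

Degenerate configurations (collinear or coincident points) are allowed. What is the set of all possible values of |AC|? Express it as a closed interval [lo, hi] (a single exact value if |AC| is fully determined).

|AC| = √(1035·√(2) + 2554)  (≈ 63.3854)

|AB| ∈ {45}
|BC| ∈ {23}
|AC| ∈ {√(1035·√(2) + 2554)}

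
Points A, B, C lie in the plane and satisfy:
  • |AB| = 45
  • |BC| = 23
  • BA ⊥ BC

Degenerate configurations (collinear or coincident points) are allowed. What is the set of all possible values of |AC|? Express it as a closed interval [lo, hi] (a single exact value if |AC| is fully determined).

|AB| ∈ {45}
|BC| ∈ {23}
|AC| ∈ {√(2554)}

|AC| = √(2554)  (≈ 50.5371)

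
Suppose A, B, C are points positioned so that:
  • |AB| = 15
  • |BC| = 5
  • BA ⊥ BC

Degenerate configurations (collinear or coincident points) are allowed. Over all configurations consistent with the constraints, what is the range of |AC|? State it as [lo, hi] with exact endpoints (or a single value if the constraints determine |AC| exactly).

|AC| = 5·√(10)  (≈ 15.8114)

|AB| ∈ {15}
|BC| ∈ {5}
|AC| ∈ {5·√(10)}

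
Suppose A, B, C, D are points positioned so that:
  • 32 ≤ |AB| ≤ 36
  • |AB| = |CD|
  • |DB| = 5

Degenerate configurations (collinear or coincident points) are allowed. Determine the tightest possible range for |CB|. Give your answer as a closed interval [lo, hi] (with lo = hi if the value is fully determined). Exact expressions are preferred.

|CB| ∈ [27, 41]  (≈ [27.0000, 41.0000])

|AB| ∈ [32, 36]
|BD| ∈ {5}
|CD| ∈ [32, 36]
|AD| ∈ [27, 41]
|BC| ∈ [27, 41]
|AC| ∈ [0, 77]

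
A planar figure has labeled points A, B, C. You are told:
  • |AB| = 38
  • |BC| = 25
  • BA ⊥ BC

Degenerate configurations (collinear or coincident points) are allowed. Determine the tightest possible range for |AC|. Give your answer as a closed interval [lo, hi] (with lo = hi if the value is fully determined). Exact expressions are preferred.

|AC| = √(2069)  (≈ 45.4863)

|AB| ∈ {38}
|BC| ∈ {25}
|AC| ∈ {√(2069)}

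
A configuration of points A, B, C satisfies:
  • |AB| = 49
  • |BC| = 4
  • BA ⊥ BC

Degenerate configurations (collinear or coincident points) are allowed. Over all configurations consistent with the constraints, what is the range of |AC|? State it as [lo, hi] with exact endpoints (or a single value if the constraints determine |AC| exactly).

|AB| ∈ {49}
|BC| ∈ {4}
|AC| ∈ {√(2417)}

|AC| = √(2417)  (≈ 49.1630)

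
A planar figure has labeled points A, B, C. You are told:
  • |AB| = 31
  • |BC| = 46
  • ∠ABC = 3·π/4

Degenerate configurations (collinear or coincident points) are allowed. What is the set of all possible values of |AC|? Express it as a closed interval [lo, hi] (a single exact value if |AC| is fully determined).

|AB| ∈ {31}
|BC| ∈ {46}
|AC| ∈ {√(1426·√(2) + 3077)}

|AC| = √(1426·√(2) + 3077)  (≈ 71.3699)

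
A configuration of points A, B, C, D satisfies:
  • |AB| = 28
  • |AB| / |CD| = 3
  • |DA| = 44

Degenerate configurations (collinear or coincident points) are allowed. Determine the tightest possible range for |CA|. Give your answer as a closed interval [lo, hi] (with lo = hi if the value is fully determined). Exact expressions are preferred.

|AB| ∈ {28}
|AD| ∈ {44}
|CD| ∈ {28/3}
|BD| ∈ [16, 72]
|AC| ∈ [104/3, 160/3]
|BC| ∈ [20/3, 244/3]

|CA| ∈ [104/3, 160/3]  (≈ [34.6667, 53.3333])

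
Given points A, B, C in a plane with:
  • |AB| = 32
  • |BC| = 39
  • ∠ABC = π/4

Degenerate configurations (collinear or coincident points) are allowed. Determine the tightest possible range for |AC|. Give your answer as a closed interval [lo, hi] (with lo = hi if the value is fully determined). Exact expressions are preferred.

|AC| = √(2545 - 1248·√(2))  (≈ 27.9296)

|AB| ∈ {32}
|BC| ∈ {39}
|AC| ∈ {√(2545 - 1248·√(2))}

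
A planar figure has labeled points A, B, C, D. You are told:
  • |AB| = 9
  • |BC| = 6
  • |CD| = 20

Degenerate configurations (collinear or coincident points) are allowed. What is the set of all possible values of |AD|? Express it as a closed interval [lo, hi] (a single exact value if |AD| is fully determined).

|AB| ∈ {9}
|BC| ∈ {6}
|CD| ∈ {20}
|AC| ∈ [3, 15]
|BD| ∈ [14, 26]
|AD| ∈ [5, 35]

|AD| ∈ [5, 35]  (≈ [5.0000, 35.0000])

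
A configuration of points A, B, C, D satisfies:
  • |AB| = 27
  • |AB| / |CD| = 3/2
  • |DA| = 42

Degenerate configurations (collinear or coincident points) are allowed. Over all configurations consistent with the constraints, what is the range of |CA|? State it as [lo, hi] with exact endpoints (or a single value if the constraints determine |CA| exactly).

|CA| ∈ [24, 60]  (≈ [24.0000, 60.0000])

|AB| ∈ {27}
|AD| ∈ {42}
|CD| ∈ {18}
|BD| ∈ [15, 69]
|AC| ∈ [24, 60]
|BC| ∈ [0, 87]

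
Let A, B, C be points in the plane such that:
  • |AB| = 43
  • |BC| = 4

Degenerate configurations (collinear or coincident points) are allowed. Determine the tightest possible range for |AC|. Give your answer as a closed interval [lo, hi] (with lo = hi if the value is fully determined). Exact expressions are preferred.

|AC| ∈ [39, 47]  (≈ [39.0000, 47.0000])

|AB| ∈ {43}
|BC| ∈ {4}
|AC| ∈ [39, 47]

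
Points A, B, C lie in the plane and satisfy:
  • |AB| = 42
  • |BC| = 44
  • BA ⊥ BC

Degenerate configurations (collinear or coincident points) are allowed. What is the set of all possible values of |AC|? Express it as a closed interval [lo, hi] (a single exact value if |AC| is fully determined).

|AB| ∈ {42}
|BC| ∈ {44}
|AC| ∈ {10·√(37)}

|AC| = 10·√(37)  (≈ 60.8276)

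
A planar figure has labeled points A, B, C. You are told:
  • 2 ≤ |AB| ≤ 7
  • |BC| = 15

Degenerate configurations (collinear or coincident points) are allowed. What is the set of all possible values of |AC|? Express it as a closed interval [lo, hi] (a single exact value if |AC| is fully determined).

|AC| ∈ [8, 22]  (≈ [8.0000, 22.0000])

|AB| ∈ [2, 7]
|BC| ∈ {15}
|AC| ∈ [8, 22]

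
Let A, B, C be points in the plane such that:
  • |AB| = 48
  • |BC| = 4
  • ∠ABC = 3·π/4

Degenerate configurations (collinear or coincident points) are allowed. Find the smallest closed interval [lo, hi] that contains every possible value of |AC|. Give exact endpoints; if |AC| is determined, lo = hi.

|AB| ∈ {48}
|BC| ∈ {4}
|AC| ∈ {4·√(12·√(2) + 145)}

|AC| = 4·√(12·√(2) + 145)  (≈ 50.9071)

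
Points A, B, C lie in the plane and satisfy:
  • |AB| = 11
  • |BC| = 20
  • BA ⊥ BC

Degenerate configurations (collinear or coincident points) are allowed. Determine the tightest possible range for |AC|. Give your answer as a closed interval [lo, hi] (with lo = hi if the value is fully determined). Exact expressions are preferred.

|AB| ∈ {11}
|BC| ∈ {20}
|AC| ∈ {√(521)}

|AC| = √(521)  (≈ 22.8254)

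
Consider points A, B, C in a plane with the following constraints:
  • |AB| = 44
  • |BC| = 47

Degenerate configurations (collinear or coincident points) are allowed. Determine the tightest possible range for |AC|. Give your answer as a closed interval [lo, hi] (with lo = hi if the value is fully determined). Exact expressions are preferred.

|AB| ∈ {44}
|BC| ∈ {47}
|AC| ∈ [3, 91]

|AC| ∈ [3, 91]  (≈ [3.0000, 91.0000])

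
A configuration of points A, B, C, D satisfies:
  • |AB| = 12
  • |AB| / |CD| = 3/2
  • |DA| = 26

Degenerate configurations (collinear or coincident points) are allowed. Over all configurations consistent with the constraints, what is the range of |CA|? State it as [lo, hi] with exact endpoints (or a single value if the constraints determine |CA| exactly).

|CA| ∈ [18, 34]  (≈ [18.0000, 34.0000])

|AB| ∈ {12}
|AD| ∈ {26}
|CD| ∈ {8}
|BD| ∈ [14, 38]
|AC| ∈ [18, 34]
|BC| ∈ [6, 46]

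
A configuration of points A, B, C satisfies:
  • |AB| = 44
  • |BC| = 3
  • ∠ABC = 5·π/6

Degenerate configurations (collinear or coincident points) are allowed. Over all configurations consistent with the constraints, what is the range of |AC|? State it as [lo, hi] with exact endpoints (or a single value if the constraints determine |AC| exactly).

|AB| ∈ {44}
|BC| ∈ {3}
|AC| ∈ {√(132·√(3) + 1945)}

|AC| = √(132·√(3) + 1945)  (≈ 46.6222)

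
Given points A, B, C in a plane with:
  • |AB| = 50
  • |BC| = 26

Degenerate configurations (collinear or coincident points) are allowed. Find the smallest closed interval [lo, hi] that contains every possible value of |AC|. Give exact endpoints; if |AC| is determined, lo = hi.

|AC| ∈ [24, 76]  (≈ [24.0000, 76.0000])

|AB| ∈ {50}
|BC| ∈ {26}
|AC| ∈ [24, 76]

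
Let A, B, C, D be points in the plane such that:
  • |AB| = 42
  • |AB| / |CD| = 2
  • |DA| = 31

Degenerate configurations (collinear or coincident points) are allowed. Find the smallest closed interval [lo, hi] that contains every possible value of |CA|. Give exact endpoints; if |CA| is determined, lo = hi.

|CA| ∈ [10, 52]  (≈ [10.0000, 52.0000])

|AB| ∈ {42}
|AD| ∈ {31}
|CD| ∈ {21}
|BD| ∈ [11, 73]
|AC| ∈ [10, 52]
|BC| ∈ [0, 94]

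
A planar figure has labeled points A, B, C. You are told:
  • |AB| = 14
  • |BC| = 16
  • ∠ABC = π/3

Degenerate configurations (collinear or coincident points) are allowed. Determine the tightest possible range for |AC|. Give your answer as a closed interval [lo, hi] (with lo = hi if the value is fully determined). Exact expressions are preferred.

|AC| = 2·√(57)  (≈ 15.0997)

|AB| ∈ {14}
|BC| ∈ {16}
|AC| ∈ {2·√(57)}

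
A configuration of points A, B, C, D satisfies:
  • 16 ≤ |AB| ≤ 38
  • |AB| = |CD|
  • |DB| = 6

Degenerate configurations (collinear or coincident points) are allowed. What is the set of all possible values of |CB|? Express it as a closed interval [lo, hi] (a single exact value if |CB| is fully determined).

|AB| ∈ [16, 38]
|BD| ∈ {6}
|CD| ∈ [16, 38]
|AD| ∈ [10, 44]
|BC| ∈ [10, 44]
|AC| ∈ [0, 82]

|CB| ∈ [10, 44]  (≈ [10.0000, 44.0000])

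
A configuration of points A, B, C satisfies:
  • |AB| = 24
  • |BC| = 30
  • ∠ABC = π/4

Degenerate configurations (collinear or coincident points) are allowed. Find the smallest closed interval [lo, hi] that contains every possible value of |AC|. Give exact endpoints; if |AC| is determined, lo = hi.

|AB| ∈ {24}
|BC| ∈ {30}
|AC| ∈ {6·√(41 - 20·√(2))}

|AC| = 6·√(41 - 20·√(2))  (≈ 21.3955)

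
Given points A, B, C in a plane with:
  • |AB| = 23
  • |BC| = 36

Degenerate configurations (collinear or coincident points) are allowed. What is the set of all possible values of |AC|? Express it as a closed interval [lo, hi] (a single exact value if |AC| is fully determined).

|AC| ∈ [13, 59]  (≈ [13.0000, 59.0000])

|AB| ∈ {23}
|BC| ∈ {36}
|AC| ∈ [13, 59]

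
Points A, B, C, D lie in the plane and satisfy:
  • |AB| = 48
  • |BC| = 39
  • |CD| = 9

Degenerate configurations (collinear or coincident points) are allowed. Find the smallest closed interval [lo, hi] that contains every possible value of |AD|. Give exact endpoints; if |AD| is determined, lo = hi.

|AB| ∈ {48}
|BC| ∈ {39}
|CD| ∈ {9}
|AC| ∈ [9, 87]
|BD| ∈ [30, 48]
|AD| ∈ [0, 96]

|AD| ∈ [0, 96]  (≈ [0.0000, 96.0000])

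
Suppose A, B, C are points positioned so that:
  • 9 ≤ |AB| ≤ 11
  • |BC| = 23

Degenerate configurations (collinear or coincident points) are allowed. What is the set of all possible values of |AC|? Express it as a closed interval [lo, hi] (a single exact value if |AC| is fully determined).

|AC| ∈ [12, 34]  (≈ [12.0000, 34.0000])

|AB| ∈ [9, 11]
|BC| ∈ {23}
|AC| ∈ [12, 34]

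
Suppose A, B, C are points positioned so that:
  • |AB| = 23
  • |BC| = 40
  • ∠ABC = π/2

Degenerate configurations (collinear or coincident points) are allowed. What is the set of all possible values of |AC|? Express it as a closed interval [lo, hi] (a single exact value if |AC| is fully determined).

|AB| ∈ {23}
|BC| ∈ {40}
|AC| ∈ {√(2129)}

|AC| = √(2129)  (≈ 46.1411)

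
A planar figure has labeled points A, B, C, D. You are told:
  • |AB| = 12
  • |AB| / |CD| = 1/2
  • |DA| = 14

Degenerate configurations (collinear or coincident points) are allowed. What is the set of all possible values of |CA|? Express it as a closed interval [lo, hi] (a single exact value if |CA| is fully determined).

|CA| ∈ [10, 38]  (≈ [10.0000, 38.0000])

|AB| ∈ {12}
|AD| ∈ {14}
|CD| ∈ {24}
|BD| ∈ [2, 26]
|AC| ∈ [10, 38]
|BC| ∈ [0, 50]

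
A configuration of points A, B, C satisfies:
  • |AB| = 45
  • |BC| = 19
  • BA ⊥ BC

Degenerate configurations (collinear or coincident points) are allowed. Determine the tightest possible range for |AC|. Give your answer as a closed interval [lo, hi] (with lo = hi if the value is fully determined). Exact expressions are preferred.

|AC| = √(2386)  (≈ 48.8467)

|AB| ∈ {45}
|BC| ∈ {19}
|AC| ∈ {√(2386)}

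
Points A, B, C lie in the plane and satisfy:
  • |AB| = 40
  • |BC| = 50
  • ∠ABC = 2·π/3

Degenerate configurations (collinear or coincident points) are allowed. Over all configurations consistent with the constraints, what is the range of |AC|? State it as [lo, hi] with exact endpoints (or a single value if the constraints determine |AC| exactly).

|AC| = 10·√(61)  (≈ 78.1025)

|AB| ∈ {40}
|BC| ∈ {50}
|AC| ∈ {10·√(61)}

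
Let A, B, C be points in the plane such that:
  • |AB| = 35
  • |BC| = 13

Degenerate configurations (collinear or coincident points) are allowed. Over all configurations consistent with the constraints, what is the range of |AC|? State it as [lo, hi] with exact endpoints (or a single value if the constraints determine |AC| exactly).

|AC| ∈ [22, 48]  (≈ [22.0000, 48.0000])

|AB| ∈ {35}
|BC| ∈ {13}
|AC| ∈ [22, 48]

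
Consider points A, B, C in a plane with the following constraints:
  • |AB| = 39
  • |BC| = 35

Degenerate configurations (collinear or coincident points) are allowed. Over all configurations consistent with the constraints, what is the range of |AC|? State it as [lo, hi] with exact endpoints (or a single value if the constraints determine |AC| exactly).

|AC| ∈ [4, 74]  (≈ [4.0000, 74.0000])

|AB| ∈ {39}
|BC| ∈ {35}
|AC| ∈ [4, 74]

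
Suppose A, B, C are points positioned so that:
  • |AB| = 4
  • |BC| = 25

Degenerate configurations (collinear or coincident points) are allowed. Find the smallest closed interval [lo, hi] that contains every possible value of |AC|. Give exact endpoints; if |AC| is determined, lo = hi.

|AB| ∈ {4}
|BC| ∈ {25}
|AC| ∈ [21, 29]

|AC| ∈ [21, 29]  (≈ [21.0000, 29.0000])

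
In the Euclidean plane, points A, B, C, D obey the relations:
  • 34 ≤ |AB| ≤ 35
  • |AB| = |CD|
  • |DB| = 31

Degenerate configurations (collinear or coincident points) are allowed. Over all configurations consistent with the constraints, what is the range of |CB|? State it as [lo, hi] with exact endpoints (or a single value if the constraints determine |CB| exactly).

|AB| ∈ [34, 35]
|BD| ∈ {31}
|CD| ∈ [34, 35]
|AD| ∈ [3, 66]
|BC| ∈ [3, 66]
|AC| ∈ [0, 101]

|CB| ∈ [3, 66]  (≈ [3.0000, 66.0000])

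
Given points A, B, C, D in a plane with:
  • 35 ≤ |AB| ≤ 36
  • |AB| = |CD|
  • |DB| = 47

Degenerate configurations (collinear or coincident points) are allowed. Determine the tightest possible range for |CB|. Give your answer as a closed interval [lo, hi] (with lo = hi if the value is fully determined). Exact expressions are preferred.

|AB| ∈ [35, 36]
|BD| ∈ {47}
|CD| ∈ [35, 36]
|AD| ∈ [11, 83]
|BC| ∈ [11, 83]
|AC| ∈ [0, 119]

|CB| ∈ [11, 83]  (≈ [11.0000, 83.0000])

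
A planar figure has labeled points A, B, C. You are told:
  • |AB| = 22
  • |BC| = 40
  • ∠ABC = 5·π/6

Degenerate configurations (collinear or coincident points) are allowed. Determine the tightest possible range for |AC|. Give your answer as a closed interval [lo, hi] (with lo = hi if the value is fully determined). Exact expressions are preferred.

|AC| = 2·√(220·√(3) + 521)  (≈ 60.0683)

|AB| ∈ {22}
|BC| ∈ {40}
|AC| ∈ {2·√(220·√(3) + 521)}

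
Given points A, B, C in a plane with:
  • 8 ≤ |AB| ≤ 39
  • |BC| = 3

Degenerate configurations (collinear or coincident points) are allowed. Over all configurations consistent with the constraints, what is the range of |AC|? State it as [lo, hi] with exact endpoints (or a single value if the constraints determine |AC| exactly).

|AC| ∈ [5, 42]  (≈ [5.0000, 42.0000])

|AB| ∈ [8, 39]
|BC| ∈ {3}
|AC| ∈ [5, 42]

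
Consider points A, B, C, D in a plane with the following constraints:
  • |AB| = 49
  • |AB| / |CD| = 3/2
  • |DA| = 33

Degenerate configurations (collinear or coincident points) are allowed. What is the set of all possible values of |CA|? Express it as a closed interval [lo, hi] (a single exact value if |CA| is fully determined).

|AB| ∈ {49}
|AD| ∈ {33}
|CD| ∈ {98/3}
|BD| ∈ [16, 82]
|AC| ∈ [1/3, 197/3]
|BC| ∈ [0, 344/3]

|CA| ∈ [1/3, 197/3]  (≈ [0.3333, 65.6667])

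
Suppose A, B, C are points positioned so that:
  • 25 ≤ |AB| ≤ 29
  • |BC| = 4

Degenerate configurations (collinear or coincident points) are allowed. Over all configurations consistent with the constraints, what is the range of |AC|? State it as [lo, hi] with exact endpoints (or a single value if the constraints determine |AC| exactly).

|AC| ∈ [21, 33]  (≈ [21.0000, 33.0000])

|AB| ∈ [25, 29]
|BC| ∈ {4}
|AC| ∈ [21, 33]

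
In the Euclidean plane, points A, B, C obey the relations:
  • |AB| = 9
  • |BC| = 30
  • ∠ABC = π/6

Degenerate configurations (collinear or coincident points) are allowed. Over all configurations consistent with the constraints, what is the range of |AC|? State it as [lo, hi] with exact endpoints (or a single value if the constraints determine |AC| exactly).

|AB| ∈ {9}
|BC| ∈ {30}
|AC| ∈ {3·√(109 - 30·√(3))}

|AC| = 3·√(109 - 30·√(3))  (≈ 22.6571)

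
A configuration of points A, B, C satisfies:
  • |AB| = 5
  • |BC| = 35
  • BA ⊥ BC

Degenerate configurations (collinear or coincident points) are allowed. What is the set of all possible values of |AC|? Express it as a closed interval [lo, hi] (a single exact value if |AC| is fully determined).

|AC| = 25·√(2)  (≈ 35.3553)

|AB| ∈ {5}
|BC| ∈ {35}
|AC| ∈ {25·√(2)}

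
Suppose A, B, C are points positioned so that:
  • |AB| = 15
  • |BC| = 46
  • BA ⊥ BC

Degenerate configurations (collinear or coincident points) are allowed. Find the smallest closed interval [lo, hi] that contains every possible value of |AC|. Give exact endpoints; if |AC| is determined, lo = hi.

|AB| ∈ {15}
|BC| ∈ {46}
|AC| ∈ {√(2341)}

|AC| = √(2341)  (≈ 48.3839)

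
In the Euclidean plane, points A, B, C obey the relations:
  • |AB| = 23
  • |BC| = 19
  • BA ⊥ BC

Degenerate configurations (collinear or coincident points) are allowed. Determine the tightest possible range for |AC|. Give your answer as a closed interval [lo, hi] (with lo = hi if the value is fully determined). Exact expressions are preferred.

|AB| ∈ {23}
|BC| ∈ {19}
|AC| ∈ {√(890)}

|AC| = √(890)  (≈ 29.8329)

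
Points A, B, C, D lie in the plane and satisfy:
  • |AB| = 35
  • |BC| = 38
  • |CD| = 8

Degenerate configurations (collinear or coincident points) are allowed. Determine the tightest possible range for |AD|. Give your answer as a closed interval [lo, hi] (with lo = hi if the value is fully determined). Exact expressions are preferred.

|AB| ∈ {35}
|BC| ∈ {38}
|CD| ∈ {8}
|AC| ∈ [3, 73]
|BD| ∈ [30, 46]
|AD| ∈ [0, 81]

|AD| ∈ [0, 81]  (≈ [0.0000, 81.0000])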